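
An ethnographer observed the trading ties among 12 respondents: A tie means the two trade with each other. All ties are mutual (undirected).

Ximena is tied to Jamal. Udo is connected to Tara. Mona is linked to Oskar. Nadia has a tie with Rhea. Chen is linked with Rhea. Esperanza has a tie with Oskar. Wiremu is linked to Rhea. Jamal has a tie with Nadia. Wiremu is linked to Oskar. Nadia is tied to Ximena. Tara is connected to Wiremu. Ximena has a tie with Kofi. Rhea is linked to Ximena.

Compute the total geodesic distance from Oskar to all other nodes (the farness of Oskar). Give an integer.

Distances from Oskar: Chen:3, Esperanza:1, Jamal:4, Kofi:4, Mona:1, Nadia:3, Rhea:2, Tara:2, Udo:3, Wiremu:1, Ximena:3.
Sum = 3 + 1 + 4 + 4 + 1 + 3 + 2 + 2 + 3 + 1 + 3 = 27.

27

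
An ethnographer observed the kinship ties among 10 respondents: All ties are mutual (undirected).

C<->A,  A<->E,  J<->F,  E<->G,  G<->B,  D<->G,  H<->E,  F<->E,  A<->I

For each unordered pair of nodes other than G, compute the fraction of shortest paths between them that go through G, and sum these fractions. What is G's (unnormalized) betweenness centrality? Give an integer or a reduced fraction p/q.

15

Pairs whose geodesics pass through G — A–D: 1; A–B: 1; I–D: 1; I–B: 1; D–B: 1; D–E: 1; D–C: 1; D–H: 1; D–J: 1; D–F: 1; B–E: 1; B–C: 1; B–H: 1; B–J: 1 … (+1 more pairs).
All other pairs contribute 0.
Summing the contributions gives betweenness(G) = 15.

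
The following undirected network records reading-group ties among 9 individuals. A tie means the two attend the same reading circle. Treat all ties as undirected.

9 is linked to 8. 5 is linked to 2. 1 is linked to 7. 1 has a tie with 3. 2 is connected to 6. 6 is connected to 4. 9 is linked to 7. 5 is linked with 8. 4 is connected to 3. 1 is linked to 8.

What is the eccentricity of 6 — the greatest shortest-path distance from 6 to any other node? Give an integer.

Distances from 6: 1:3, 2:1, 3:2, 4:1, 5:2, 7:4, 8:3, 9:4.
The largest is 4 (to 9 and 7), so the eccentricity of 6 is 4.

4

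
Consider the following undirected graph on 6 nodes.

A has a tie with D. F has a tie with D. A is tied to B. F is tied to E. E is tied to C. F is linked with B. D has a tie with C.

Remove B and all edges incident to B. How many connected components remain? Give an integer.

B's neighbors (A and F) remain reachable from one another through other ties, so the rest of the network stays in one piece.

1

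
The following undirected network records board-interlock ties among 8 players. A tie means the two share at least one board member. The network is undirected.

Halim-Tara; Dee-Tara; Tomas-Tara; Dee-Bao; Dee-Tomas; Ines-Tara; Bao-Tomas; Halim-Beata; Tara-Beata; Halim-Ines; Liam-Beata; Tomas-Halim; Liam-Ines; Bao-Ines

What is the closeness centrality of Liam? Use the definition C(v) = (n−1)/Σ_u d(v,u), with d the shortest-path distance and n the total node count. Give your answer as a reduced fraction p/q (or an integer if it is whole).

Distances from Liam: Bao:2, Beata:1, Dee:3, Halim:2, Ines:1, Tara:2, Tomas:3. Sum = 14.
n = 8, so closeness = 7/14 = 1/2.

1/2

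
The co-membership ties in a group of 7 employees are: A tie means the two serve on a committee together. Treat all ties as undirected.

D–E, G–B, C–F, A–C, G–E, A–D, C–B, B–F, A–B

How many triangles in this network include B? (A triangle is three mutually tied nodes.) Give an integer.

2

B's neighbors: A, C, F, and G.
Neighbor pairs that are themselves tied: B–A–C; B–C–F. Each forms one triangle with B, for 2 in total.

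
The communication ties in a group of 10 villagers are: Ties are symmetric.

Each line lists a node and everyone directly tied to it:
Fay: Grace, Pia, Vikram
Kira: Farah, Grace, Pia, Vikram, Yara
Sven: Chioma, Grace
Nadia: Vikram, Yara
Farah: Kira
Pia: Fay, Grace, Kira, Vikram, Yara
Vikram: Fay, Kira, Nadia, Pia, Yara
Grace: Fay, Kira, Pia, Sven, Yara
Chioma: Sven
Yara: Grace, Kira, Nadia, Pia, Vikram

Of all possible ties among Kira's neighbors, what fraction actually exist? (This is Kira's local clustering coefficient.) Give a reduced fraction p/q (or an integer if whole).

1/2

Kira's neighbors: Farah, Grace, Pia, Vikram, and Yara (k = 5).
Possible neighbor pairs: C(5,2) = 10. Edges among them: Grace–Pia, Grace–Yara, Pia–Vikram, Pia–Yara, Vikram–Yara → e = 5.
Clustering(Kira) = 5/10 = 1/2.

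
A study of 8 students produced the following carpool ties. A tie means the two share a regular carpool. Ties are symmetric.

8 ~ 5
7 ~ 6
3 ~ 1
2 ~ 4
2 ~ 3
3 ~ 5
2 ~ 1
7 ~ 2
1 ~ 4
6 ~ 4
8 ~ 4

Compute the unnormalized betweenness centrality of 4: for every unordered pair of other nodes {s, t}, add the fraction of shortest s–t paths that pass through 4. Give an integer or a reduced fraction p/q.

43/6

Pairs whose geodesics pass through 4 — 2–8: 1; 2–6: 1/2; 1–8: 1; 1–6: 1; 3–6: 2/3; 5–6: 1; 8–6: 1; 8–7: 2/2.
All other pairs contribute 0.
Summing the contributions gives betweenness(4) = 43/6.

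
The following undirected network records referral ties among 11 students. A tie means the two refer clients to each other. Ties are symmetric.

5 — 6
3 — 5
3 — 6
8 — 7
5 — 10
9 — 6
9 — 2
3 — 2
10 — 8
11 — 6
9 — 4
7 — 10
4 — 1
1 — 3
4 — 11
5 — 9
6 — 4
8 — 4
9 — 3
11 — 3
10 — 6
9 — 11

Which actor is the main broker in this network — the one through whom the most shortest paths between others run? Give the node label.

4

Unnormalized betweenness of each node: 1:5/12, 2:0, 3:101/15, 4:46/5, 5:63/20, 6:133/20, 7:0, 8:227/60, 9:117/20, 10:34/5, 11:5/12.
4 has the largest value, 46/5, making it the main broker — the node through which the most shortest paths run.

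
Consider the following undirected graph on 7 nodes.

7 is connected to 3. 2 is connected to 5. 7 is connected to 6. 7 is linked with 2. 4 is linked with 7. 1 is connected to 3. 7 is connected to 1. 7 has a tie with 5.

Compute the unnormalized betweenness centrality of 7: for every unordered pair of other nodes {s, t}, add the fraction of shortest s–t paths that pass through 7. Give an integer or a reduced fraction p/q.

13

Pairs whose geodesics pass through 7 — 1–2: 1; 1–5: 1; 1–4: 1; 1–6: 1; 3–2: 1; 3–5: 1; 3–4: 1; 3–6: 1; 2–4: 1; 2–6: 1; 5–4: 1; 5–6: 1; 4–6: 1.
All other pairs contribute 0.
Summing the contributions gives betweenness(7) = 13.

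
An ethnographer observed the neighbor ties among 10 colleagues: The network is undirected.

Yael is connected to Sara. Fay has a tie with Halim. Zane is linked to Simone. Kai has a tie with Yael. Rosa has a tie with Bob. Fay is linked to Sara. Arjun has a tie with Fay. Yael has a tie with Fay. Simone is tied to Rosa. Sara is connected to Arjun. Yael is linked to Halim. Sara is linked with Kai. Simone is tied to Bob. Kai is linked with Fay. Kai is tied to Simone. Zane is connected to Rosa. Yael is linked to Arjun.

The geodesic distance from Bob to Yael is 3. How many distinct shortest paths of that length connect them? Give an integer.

The shortest distance is 3, and the only length-3 path is Bob–Simone–Kai–Yael. So there is exactly 1 shortest path.

1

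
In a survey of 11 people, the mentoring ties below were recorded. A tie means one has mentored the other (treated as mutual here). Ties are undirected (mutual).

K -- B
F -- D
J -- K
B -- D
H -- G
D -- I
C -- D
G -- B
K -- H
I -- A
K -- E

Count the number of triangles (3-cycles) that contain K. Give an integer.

K's neighbors are B, E, H, and J, but none of them are tied to each other, so no triangle contains K.

0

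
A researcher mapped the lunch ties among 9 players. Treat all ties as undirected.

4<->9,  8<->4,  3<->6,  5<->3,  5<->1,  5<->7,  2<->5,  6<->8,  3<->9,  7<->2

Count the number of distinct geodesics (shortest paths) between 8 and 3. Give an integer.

1

The shortest distance is 2, and the only length-2 path is 8–6–3. So there is exactly 1 shortest path.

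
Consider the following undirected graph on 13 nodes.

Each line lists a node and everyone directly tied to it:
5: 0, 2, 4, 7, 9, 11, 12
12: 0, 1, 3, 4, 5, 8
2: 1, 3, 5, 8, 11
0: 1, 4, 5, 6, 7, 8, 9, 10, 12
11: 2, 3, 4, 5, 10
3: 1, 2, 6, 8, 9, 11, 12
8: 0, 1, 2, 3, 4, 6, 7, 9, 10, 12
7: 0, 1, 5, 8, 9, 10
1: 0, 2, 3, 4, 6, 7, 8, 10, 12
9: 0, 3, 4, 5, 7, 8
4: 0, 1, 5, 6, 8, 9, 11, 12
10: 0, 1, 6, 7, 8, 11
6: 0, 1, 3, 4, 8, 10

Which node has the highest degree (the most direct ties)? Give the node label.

Degrees — 0:9, 1:9, 2:5, 3:7, 4:8, 5:7, 6:6, 7:6, 8:10, 9:6, 10:6, 11:5, 12:6.
The maximum is 10, attained only by 8.

8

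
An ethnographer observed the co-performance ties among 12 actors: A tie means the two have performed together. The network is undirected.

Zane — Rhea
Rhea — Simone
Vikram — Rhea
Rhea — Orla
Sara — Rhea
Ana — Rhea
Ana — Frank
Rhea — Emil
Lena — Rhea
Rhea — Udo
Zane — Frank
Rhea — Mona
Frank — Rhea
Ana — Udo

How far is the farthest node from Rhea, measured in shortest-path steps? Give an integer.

1

Distances from Rhea: Ana:1, Emil:1, Frank:1, Lena:1, Mona:1, Orla:1, Sara:1, Simone:1, Udo:1, Vikram:1, Zane:1.
The largest is 1 (to Udo, Mona, Lena, Zane, Vikram, Emil, Sara, Orla, Frank, Ana, and Simone), so the eccentricity of Rhea is 1.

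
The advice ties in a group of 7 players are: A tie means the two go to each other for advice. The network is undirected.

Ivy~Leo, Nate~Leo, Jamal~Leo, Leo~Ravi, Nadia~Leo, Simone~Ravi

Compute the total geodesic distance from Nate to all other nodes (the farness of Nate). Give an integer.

12

Distances from Nate: Ivy:2, Jamal:2, Leo:1, Nadia:2, Ravi:2, Simone:3.
Sum = 2 + 2 + 1 + 2 + 2 + 3 = 12.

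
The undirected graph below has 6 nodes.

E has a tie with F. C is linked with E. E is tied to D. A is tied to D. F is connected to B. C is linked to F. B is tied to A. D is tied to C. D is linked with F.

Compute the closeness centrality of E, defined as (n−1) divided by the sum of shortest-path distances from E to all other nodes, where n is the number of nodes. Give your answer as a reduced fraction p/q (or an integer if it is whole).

5/7

Distances from E: A:2, B:2, C:1, D:1, F:1. Sum = 7.
n = 6, so closeness = 5/7.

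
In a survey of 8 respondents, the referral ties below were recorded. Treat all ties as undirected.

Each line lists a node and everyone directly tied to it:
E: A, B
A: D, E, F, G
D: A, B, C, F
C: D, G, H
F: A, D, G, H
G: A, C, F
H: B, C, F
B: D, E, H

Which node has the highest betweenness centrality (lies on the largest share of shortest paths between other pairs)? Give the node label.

Unnormalized betweenness of each node: A:11/3, B:7/3, C:3/2, D:10/3, E:2/3, F:5/2, G:13/12, H:23/12.
A has the largest value, 11/3, making it the main broker — the node through which the most shortest paths run.

A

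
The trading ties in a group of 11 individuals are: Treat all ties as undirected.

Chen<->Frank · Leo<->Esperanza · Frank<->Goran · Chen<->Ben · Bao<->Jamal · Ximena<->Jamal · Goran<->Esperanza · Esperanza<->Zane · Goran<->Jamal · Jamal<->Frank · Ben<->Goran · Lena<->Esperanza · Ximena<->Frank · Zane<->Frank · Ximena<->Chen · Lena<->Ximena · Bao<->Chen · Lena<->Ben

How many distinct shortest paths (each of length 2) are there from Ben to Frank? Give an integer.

2

The shortest distance is 2. The length-2 paths are: Ben–Chen–Frank; Ben–Goran–Frank.
That gives 2 distinct shortest paths.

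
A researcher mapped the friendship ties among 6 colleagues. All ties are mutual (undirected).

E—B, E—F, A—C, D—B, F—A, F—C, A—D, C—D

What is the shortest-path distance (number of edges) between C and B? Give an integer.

One shortest route is C – D – B, which uses 2 edges, and C and B are not directly tied, so nothing shorter exists. So d(C,B) = 2.

2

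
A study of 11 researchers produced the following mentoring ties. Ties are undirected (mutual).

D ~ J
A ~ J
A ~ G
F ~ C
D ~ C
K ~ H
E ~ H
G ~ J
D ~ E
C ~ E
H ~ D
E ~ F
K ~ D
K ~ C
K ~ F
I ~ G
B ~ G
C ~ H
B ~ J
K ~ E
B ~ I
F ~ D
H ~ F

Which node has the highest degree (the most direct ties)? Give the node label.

D

Degrees — A:2, B:3, C:5, D:6, E:5, F:5, G:4, H:5, I:2, J:4, K:5.
The maximum is 6, attained only by D.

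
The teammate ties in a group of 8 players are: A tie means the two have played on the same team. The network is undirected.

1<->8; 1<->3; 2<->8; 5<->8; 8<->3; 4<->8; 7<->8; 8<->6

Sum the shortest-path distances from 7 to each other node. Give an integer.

13

Distances from 7: 1:2, 2:2, 3:2, 4:2, 5:2, 6:2, 8:1.
Sum = 2 + 2 + 2 + 2 + 2 + 2 + 1 = 13.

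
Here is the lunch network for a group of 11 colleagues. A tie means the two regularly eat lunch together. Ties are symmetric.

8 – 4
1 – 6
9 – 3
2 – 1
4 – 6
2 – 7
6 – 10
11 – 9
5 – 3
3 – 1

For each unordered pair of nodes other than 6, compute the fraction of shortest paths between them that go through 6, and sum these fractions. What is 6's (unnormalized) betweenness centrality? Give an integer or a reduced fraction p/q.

23

Pairs whose geodesics pass through 6 — 11–10: 1; 11–8: 1; 11–4: 1; 10–8: 1; 10–3: 1; 10–9: 1; 10–5: 1; 10–2: 1; 10–4: 1; 10–1: 1; 10–7: 1; 8–3: 1; 8–9: 1; 8–5: 1 … (+9 more pairs).
All other pairs contribute 0.
Summing the contributions gives betweenness(6) = 23.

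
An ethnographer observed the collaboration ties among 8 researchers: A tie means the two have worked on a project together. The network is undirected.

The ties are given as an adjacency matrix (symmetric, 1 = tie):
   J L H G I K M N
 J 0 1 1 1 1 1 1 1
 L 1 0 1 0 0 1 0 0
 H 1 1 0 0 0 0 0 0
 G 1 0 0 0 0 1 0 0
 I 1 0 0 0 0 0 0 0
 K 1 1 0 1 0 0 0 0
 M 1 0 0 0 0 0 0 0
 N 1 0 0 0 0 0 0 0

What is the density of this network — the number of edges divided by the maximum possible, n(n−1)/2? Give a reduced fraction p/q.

5/14

There are 10 edges and 8 nodes, so the maximum possible is C(8,2) = 28.
Density = 10/28 = 5/14.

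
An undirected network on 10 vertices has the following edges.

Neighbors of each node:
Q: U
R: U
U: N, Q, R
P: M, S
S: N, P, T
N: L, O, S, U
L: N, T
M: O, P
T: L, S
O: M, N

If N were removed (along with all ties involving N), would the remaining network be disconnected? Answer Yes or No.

Removing N leaves {Q, R, and U} with no path to {L, M, O, P, S, and T}, so the network splits into 2 components. N is a cut vertex.

Yes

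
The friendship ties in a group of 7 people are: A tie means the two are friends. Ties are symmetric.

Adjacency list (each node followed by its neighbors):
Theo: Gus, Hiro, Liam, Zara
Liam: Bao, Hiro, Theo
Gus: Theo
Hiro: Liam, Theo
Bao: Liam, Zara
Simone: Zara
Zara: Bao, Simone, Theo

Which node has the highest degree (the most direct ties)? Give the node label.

Theo

Degrees — Bao:2, Gus:1, Hiro:2, Liam:3, Simone:1, Theo:4, Zara:3.
The maximum is 4, attained only by Theo.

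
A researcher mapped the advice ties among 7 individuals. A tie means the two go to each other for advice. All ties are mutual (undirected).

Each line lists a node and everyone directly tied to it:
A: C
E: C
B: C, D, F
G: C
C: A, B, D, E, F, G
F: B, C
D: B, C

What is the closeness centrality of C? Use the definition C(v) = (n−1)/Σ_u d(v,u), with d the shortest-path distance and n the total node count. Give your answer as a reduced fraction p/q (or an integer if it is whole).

1

Distances from C: A:1, B:1, D:1, E:1, F:1, G:1. Sum = 6.
n = 7, so closeness = 6/6 = 1.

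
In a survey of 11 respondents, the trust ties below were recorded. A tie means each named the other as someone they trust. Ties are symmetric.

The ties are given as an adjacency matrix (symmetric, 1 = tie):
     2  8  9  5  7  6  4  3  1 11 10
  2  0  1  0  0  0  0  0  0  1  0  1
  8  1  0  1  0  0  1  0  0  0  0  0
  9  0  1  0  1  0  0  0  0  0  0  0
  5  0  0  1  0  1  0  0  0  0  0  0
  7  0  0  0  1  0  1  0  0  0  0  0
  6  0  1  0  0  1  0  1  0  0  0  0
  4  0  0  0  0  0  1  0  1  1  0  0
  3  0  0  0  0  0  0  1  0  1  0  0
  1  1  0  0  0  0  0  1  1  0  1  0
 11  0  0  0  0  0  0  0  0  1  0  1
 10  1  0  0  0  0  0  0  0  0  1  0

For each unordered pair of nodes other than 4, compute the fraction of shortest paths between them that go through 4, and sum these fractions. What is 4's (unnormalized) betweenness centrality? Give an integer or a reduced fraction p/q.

Pairs whose geodesics pass through 4 — 8–3: 1/2; 9–3: 1/2; 5–3: 1; 5–1: 1/2; 5–11: 1/3; 7–3: 1; 7–1: 1; 7–11: 1; 6–3: 1; 6–1: 1; 6–11: 1.
All other pairs contribute 0.
Summing the contributions gives betweenness(4) = 53/6.

53/6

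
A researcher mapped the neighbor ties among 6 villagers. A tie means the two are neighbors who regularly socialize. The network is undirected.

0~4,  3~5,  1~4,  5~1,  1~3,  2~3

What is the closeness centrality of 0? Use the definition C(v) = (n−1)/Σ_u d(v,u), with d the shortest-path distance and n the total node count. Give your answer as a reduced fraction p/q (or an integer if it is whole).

Distances from 0: 1:2, 2:4, 3:3, 4:1, 5:3. Sum = 13.
n = 6, so closeness = 5/13.

5/13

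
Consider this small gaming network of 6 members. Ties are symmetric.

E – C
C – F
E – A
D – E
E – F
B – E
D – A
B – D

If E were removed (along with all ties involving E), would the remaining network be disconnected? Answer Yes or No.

Yes

Removing E leaves {A, B, and D} with no path to {C and F}, so the network splits into 2 components. E is a cut vertex.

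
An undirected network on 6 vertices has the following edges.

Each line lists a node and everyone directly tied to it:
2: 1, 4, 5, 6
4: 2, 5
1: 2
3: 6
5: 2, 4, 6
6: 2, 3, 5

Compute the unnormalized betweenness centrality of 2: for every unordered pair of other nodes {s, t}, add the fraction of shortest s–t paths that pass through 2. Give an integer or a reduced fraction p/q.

Pairs whose geodesics pass through 2 — 6–4: 1/2; 6–1: 1; 5–1: 1; 4–3: 1/2; 4–1: 1; 3–1: 1.
All other pairs contribute 0.
Summing the contributions gives betweenness(2) = 5.

5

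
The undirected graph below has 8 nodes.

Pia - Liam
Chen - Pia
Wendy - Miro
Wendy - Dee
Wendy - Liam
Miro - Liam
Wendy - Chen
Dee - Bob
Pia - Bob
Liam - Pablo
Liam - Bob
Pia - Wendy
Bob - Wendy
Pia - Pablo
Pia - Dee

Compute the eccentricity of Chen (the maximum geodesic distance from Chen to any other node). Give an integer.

Distances from Chen: Bob:2, Dee:2, Liam:2, Miro:2, Pablo:2, Pia:1, Wendy:1.
The largest is 2 (to Liam, Pablo, Bob, Dee, and Miro), so the eccentricity of Chen is 2.

2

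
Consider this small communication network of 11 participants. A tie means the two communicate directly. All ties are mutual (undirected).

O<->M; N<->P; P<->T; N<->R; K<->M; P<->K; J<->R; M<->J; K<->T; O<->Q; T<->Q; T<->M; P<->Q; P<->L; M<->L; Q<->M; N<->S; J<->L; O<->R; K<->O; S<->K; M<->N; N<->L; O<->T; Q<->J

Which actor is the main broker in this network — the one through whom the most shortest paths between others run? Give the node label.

M

Unnormalized betweenness of each node: J:5/3, K:89/20, L:77/60, M:89/12, N:367/60, O:13/4, P:13/4, Q:28/15, R:17/12, S:1/3, T:19/20.
M has the largest value, 89/12, making it the main broker — the node through which the most shortest paths run.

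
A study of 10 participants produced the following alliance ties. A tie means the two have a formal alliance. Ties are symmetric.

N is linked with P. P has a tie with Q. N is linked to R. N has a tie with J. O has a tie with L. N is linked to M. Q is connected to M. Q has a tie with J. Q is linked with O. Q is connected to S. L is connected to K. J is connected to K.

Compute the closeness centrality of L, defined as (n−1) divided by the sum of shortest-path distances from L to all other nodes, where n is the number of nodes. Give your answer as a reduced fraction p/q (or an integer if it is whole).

Distances from L: J:2, K:1, M:3, N:3, O:1, P:3, Q:2, R:4, S:3. Sum = 22.
n = 10, so closeness = 9/22.

9/22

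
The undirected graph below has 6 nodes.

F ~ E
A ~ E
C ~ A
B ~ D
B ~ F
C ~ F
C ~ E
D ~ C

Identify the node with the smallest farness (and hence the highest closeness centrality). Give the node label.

Farness (sum of distances to all others) for each node — A:9, B:9, C:6, D:8, E:7, F:7.
The smallest farness is 6, for C, so C has the highest closeness.

C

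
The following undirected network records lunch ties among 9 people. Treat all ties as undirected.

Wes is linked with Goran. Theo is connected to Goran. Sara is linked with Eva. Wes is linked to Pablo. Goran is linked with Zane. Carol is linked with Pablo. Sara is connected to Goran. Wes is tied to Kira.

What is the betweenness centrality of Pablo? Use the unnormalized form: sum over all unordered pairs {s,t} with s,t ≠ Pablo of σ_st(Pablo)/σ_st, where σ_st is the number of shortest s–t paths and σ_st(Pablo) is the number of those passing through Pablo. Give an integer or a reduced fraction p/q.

Pairs whose geodesics pass through Pablo — Theo–Carol: 1; Wes–Carol: 1; Eva–Carol: 1; Carol–Goran: 1; Carol–Sara: 1; Carol–Kira: 1; Carol–Zane: 1.
All other pairs contribute 0.
Summing the contributions gives betweenness(Pablo) = 7.

7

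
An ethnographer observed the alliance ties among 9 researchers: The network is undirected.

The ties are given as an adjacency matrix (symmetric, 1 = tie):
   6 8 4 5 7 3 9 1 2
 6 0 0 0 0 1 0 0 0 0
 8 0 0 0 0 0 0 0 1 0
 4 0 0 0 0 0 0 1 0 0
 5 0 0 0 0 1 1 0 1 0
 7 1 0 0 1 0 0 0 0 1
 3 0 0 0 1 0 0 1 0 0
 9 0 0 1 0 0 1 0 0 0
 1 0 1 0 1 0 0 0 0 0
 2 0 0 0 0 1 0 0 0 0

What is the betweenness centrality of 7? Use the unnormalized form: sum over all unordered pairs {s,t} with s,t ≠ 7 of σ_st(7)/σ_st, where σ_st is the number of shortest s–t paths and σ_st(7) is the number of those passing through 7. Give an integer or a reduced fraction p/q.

Pairs whose geodesics pass through 7 — 6–8: 1; 6–4: 1; 6–5: 1; 6–3: 1; 6–9: 1; 6–1: 1; 6–2: 1; 8–2: 1; 4–2: 1; 5–2: 1; 3–2: 1; 9–2: 1; 1–2: 1.
All other pairs contribute 0.
Summing the contributions gives betweenness(7) = 13.

13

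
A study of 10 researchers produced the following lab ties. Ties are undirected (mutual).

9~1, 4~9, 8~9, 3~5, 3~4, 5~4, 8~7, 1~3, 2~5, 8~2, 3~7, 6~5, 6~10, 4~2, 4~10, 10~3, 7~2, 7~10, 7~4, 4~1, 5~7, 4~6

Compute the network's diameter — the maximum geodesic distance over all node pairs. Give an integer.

3

Eccentricity of each node (its greatest distance to any other): 1:2, 2:2, 3:2, 4:2, 5:2, 6:3, 7:2, 8:3, 9:2, 10:2.
The maximum eccentricity is 3, realized for instance by the pair 6–8 via 6 – 5 – 2 – 8. So the diameter is 3.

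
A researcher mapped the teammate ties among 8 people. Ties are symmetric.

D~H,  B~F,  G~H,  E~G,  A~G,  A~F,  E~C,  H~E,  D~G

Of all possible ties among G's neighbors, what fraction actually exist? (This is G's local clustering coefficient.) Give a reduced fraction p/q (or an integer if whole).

G's neighbors: A, D, E, and H (k = 4).
Possible neighbor pairs: C(4,2) = 6. Edges among them: D–H, E–H → e = 2.
Clustering(G) = 2/6 = 1/3.

1/3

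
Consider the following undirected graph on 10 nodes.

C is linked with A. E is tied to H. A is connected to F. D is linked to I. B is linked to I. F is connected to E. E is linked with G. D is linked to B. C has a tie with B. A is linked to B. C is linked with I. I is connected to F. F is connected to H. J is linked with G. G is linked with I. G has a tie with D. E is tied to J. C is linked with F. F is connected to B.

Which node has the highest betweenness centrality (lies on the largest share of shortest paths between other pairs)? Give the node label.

Unnormalized betweenness of each node: A:0, B:46/15, C:8/15, D:31/30, E:88/15, F:161/15, G:5, H:0, I:143/30, J:0.
F has the largest value, 161/15, making it the main broker — the node through which the most shortest paths run.

F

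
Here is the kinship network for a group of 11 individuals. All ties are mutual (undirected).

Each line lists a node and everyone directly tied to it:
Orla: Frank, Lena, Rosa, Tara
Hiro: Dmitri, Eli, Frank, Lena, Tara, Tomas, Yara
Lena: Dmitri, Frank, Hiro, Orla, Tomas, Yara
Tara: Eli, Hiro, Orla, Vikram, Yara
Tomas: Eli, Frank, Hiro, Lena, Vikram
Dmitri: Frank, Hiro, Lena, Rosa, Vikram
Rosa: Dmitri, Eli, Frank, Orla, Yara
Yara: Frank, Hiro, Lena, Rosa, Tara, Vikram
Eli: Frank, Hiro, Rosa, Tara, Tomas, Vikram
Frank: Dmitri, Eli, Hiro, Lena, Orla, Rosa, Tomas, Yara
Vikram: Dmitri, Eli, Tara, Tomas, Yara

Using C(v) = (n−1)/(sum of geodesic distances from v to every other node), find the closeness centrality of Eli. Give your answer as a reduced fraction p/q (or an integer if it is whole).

5/7

Distances from Eli: Dmitri:2, Frank:1, Hiro:1, Lena:2, Orla:2, Rosa:1, Tara:1, Tomas:1, Vikram:1, Yara:2. Sum = 14.
n = 11, so closeness = 10/14 = 5/7.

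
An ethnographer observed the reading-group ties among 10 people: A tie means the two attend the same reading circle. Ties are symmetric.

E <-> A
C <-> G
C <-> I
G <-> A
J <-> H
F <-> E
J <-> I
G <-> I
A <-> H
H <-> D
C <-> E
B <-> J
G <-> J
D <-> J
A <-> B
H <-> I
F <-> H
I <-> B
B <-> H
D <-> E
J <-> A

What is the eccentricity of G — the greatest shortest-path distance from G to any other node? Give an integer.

Distances from G: A:1, B:2, C:1, D:2, E:2, F:3, H:2, I:1, J:1.
The largest is 3 (to F), so the eccentricity of G is 3.

3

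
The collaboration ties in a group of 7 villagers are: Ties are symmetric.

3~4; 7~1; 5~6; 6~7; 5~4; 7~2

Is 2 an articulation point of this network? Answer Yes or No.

No

Even without 2, every remaining node can still reach every other (the residual graph is connected), so 2 is not a cut vertex.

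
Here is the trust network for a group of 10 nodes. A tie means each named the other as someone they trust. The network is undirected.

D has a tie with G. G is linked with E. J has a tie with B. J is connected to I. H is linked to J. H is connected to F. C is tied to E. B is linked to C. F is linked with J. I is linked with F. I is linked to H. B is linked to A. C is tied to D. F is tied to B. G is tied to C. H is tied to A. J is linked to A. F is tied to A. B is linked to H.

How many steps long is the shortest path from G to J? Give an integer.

One shortest route is G – C – B – J, which uses 3 edges, and at distance 2 from G we only reach {B}, which does not include J. So d(G,J) = 3.

3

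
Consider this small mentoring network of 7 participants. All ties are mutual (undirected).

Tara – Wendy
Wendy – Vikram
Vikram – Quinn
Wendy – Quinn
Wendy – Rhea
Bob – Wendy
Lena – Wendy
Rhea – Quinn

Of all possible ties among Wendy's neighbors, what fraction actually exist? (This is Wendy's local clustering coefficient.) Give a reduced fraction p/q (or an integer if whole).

Wendy's neighbors: Bob, Lena, Quinn, Rhea, Tara, and Vikram (k = 6).
Possible neighbor pairs: C(6,2) = 15. Edges among them: Quinn–Rhea, Quinn–Vikram → e = 2.
Clustering(Wendy) = 2/15.

2/15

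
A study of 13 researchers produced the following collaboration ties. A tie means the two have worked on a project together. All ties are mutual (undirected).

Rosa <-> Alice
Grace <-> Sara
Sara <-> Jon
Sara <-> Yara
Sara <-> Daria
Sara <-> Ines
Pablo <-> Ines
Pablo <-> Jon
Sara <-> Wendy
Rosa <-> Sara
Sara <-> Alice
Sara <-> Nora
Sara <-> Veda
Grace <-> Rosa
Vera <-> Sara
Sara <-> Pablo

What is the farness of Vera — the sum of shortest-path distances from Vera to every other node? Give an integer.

Distances from Vera: Alice:2, Daria:2, Grace:2, Ines:2, Jon:2, Nora:2, Pablo:2, Rosa:2, Sara:1, Veda:2, Wendy:2, Yara:2.
Sum = 2 + 2 + 2 + 2 + 2 + 2 + 2 + 2 + 1 + 2 + 2 + 2 = 23.

23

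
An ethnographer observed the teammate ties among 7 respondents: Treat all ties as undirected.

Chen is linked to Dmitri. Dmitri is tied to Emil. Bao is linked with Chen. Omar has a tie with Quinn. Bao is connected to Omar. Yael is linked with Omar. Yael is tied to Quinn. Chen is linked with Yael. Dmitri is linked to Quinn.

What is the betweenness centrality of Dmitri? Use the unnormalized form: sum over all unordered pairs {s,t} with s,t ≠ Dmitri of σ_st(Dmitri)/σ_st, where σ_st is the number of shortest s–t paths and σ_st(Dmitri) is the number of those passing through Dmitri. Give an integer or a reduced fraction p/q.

11/2

Pairs whose geodesics pass through Dmitri — Bao–Emil: 1; Yael–Emil: 2/2; Chen–Quinn: 1/2; Chen–Emil: 1; Omar–Emil: 1; Quinn–Emil: 1.
All other pairs contribute 0.
Summing the contributions gives betweenness(Dmitri) = 11/2.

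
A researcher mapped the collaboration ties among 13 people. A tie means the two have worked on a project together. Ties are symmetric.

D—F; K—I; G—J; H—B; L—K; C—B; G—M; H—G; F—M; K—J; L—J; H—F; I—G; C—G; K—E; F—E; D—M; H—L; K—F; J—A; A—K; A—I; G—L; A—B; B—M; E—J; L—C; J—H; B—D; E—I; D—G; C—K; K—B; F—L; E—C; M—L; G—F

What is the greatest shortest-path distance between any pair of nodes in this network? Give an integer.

2

Eccentricity of each node (its greatest distance to any other): A:2, B:2, C:2, D:2, E:2, F:2, G:2, H:2, I:2, J:2, K:2, L:2, M:2.
The maximum eccentricity is 2, realized for instance by the pair K–G via K – F – G. So the diameter is 2.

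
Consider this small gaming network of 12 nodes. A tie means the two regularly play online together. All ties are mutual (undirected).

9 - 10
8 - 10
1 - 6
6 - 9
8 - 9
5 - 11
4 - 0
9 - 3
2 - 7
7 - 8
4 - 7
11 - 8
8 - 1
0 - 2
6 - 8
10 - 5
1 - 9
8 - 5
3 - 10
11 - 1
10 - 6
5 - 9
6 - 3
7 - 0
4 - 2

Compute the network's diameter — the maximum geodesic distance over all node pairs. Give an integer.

Eccentricity of each node (its greatest distance to any other): 0:4, 1:3, 2:4, 3:4, 4:4, 5:3, 6:3, 7:3, 8:2, 9:3, 10:3, 11:3.
The maximum eccentricity is 4, realized for instance by the pair 3–2 via 3 – 6 – 8 – 7 – 2. So the diameter is 4.

4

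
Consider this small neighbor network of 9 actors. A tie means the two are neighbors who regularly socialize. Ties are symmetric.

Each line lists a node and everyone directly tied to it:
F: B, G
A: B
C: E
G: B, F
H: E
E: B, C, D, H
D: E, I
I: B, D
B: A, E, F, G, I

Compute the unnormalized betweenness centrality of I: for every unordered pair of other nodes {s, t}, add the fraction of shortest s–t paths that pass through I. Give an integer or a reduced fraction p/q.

Pairs whose geodesics pass through I — F–D: 1/2; B–D: 1/2; A–D: 1/2; G–D: 1/2.
All other pairs contribute 0.
Summing the contributions gives betweenness(I) = 2.

2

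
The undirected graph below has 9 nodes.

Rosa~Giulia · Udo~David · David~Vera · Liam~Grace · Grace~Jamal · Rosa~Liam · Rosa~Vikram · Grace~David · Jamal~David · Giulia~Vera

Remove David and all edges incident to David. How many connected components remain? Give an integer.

Without David, the remaining ties split the others into: {Giulia, Grace, Jamal, Liam, Rosa, Vera, Vikram}; {Udo}.
That's 2 separate components.

2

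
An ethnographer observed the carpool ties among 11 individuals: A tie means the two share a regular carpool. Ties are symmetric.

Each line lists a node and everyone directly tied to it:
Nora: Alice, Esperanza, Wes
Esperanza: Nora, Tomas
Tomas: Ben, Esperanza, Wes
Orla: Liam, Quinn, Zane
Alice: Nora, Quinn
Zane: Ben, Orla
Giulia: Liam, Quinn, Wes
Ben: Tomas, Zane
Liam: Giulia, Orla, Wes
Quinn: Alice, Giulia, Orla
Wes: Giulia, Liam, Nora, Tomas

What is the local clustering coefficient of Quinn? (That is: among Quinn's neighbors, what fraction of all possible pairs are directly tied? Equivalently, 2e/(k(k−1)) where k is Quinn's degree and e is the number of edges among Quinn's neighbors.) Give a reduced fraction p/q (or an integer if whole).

Quinn's neighbors: Alice, Giulia, and Orla (k = 3).
Possible neighbor pairs: C(3,2) = 3. Edges among them: none → e = 0.
Clustering(Quinn) = 0/3 = 0.

0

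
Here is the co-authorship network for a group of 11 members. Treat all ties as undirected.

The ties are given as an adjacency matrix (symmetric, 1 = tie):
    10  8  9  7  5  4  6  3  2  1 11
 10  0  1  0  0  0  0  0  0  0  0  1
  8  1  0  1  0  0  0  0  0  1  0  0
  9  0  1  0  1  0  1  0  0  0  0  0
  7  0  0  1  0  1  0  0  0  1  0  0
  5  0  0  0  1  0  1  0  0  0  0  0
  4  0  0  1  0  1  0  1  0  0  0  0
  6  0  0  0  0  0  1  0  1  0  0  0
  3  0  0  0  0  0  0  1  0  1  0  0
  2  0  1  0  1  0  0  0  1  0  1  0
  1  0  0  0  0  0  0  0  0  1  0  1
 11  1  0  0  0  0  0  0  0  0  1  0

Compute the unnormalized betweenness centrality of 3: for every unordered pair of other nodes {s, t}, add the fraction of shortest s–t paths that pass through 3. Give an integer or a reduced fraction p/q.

29/6

Pairs whose geodesics pass through 3 — 10–6: 1/2; 8–6: 1/2; 7–6: 1/3; 4–2: 1/4; 4–1: 1/4; 6–2: 1; 6–1: 1; 6–11: 1.
All other pairs contribute 0.
Summing the contributions gives betweenness(3) = 29/6.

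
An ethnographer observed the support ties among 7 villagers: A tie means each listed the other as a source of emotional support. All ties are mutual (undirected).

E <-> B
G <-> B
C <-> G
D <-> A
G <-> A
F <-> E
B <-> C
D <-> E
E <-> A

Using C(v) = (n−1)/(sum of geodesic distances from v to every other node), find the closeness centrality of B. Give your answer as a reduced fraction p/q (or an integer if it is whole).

2/3

Distances from B: A:2, C:1, D:2, E:1, F:2, G:1. Sum = 9.
n = 7, so closeness = 6/9 = 2/3.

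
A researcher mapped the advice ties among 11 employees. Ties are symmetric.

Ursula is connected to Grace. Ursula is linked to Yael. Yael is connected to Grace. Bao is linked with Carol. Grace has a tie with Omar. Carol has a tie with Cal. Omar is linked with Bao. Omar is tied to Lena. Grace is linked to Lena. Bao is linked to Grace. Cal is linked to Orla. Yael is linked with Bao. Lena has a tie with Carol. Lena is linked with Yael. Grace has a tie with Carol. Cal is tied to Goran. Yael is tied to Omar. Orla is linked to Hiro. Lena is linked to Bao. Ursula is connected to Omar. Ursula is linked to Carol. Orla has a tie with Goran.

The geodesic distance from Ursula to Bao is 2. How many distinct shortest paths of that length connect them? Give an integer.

The shortest distance is 2. The length-2 paths are: Ursula–Yael–Bao; Ursula–Grace–Bao; Ursula–Omar–Bao; Ursula–Carol–Bao.
That gives 4 distinct shortest paths.

4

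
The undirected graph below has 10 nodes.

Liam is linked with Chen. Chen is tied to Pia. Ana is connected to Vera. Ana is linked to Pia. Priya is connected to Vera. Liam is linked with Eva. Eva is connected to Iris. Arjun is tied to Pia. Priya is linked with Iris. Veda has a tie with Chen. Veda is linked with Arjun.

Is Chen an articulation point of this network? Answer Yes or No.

Even without Chen, every remaining node can still reach every other (the residual graph is connected), so Chen is not a cut vertex.

No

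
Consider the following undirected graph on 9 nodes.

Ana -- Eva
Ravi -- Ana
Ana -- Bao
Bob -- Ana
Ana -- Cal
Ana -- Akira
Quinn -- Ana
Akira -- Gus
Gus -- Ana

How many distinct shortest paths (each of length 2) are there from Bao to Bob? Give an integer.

1

The shortest distance is 2, and the only length-2 path is Bao–Ana–Bob. So there is exactly 1 shortest path.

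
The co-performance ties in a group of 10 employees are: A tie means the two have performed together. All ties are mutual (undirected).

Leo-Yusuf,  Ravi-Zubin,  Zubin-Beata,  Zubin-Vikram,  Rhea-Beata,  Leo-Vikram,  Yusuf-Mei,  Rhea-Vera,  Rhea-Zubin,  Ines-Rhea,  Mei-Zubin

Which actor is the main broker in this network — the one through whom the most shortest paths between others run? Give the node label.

Zubin

Unnormalized betweenness of each node: Beata:0, Ines:0, Leo:1, Mei:6, Ravi:0, Rhea:15, Vera:0, Vikram:6, Yusuf:1, Zubin:25.
Zubin has the largest value, 25, making it the main broker — the node through which the most shortest paths run.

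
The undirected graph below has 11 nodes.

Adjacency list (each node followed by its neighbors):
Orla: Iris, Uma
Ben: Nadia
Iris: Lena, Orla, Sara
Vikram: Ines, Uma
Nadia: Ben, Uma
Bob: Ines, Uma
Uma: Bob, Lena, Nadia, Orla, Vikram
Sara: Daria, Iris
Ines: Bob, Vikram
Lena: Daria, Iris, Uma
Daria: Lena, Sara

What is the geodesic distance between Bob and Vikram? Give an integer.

2

One shortest route is Bob – Ines – Vikram, which uses 2 edges, and Bob and Vikram are not directly tied, so nothing shorter exists. So d(Bob,Vikram) = 2.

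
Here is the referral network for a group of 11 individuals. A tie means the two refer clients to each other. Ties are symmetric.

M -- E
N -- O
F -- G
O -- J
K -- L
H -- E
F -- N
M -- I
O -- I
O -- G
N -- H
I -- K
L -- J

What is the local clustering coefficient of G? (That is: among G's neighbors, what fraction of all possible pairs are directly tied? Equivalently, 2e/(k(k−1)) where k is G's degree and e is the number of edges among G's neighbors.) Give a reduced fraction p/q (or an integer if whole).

0

G's neighbors: F and O (k = 2).
Possible neighbor pairs: C(2,2) = 1. Edges among them: none → e = 0.
Clustering(G) = 0/1.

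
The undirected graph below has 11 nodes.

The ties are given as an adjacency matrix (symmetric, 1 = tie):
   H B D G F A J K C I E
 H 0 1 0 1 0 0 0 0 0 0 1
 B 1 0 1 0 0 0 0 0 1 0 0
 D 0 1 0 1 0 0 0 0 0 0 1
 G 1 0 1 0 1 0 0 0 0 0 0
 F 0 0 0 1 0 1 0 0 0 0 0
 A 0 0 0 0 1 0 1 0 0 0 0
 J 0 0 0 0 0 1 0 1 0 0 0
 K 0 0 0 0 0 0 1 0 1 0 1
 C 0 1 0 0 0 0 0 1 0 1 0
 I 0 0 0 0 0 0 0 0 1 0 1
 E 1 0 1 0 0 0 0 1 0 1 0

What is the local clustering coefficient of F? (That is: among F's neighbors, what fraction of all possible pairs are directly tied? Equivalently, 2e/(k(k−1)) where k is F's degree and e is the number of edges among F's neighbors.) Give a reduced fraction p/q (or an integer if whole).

0

F's neighbors: A and G (k = 2).
Possible neighbor pairs: C(2,2) = 1. Edges among them: none → e = 0.
Clustering(F) = 0/1.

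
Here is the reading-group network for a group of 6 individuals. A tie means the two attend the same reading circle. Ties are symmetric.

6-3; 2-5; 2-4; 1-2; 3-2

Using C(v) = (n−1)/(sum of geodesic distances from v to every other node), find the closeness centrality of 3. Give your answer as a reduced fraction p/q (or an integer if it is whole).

5/8

Distances from 3: 1:2, 2:1, 4:2, 5:2, 6:1. Sum = 8.
n = 6, so closeness = 5/8.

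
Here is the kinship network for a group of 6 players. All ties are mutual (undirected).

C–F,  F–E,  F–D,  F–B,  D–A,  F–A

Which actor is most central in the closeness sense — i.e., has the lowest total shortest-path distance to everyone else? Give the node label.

F

Farness (sum of distances to all others) for each node — A:8, B:9, C:9, D:8, E:9, F:5.
The smallest farness is 5, for F, so F has the highest closeness.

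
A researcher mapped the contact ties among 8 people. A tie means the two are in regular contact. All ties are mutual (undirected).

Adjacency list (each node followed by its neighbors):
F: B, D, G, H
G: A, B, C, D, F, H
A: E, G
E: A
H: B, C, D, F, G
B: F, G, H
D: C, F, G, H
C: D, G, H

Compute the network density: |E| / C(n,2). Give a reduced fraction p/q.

There are 14 edges and 8 nodes, so the maximum possible is C(8,2) = 28.
Density = 14/28 = 1/2.

1/2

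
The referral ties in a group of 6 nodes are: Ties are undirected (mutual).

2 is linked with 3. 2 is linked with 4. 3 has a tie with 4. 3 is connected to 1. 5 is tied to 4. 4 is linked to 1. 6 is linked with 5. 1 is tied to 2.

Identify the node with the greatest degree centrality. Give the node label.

4

Degrees — 1:3, 2:3, 3:3, 4:4, 5:2, 6:1.
The maximum is 4, attained only by 4.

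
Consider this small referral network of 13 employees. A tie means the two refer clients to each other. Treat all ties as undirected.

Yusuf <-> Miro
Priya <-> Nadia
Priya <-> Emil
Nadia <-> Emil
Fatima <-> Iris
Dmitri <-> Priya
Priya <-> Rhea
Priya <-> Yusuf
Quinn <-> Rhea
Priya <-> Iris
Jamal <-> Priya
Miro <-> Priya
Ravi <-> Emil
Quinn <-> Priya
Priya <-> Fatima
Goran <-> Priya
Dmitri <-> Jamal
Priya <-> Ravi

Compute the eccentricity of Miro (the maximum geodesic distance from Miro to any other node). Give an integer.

Distances from Miro: Dmitri:2, Emil:2, Fatima:2, Goran:2, Iris:2, Jamal:2, Nadia:2, Priya:1, Quinn:2, Ravi:2, Rhea:2, Yusuf:1.
The largest is 2 (to Goran, Quinn, Emil, Dmitri, Iris, Ravi, Fatima, Rhea, Jamal, and Nadia), so the eccentricity of Miro is 2.

2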